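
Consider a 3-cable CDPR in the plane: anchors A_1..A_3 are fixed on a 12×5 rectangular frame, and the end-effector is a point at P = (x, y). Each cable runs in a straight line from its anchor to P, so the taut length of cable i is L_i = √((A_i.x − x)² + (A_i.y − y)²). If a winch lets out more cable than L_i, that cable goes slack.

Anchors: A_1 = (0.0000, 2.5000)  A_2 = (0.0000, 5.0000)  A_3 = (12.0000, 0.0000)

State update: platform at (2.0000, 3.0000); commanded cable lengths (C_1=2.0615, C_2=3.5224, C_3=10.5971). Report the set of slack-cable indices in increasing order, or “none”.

cable 1: √((-2.0000)²+(-0.5000)²)=2.0616, C_1=2.0615: taut
cable 2: √((-2.0000)²+(2.0000)²)=2.8284, C_2=3.5224: slack
cable 3: √((10.0000)²+(-3.0000)²)=10.4403, C_3=10.5971: slack

2, 3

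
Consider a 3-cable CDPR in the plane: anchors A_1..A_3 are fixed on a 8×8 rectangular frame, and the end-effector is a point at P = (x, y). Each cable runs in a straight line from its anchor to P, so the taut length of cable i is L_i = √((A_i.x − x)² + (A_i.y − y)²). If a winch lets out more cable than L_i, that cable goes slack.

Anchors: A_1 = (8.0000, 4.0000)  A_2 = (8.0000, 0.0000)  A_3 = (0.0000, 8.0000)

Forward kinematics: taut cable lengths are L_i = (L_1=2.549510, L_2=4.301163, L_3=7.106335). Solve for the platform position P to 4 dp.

circle eqns → linear via eq_j − eq_1; set c_j = A_j·A_j − L_j²
c_1 = 64.0000+16.0000−6.5000 = 73.5000
0.0000·x + 8.0000·y = c_1−c_2 = 28.0000
16.0000·x − 8.0000·y = c_1−c_3 = 60.0000
solve first two rows → x=5.5000, y=3.5000

(5.5000, 3.5000)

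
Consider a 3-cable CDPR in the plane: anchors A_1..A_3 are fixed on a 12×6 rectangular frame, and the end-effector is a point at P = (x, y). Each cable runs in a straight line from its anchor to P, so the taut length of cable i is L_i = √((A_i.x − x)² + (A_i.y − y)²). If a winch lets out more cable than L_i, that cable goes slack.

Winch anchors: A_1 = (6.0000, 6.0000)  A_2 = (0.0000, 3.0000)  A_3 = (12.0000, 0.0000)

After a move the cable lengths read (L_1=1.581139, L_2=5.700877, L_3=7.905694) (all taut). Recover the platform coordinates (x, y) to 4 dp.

(5.5000, 4.5000)

circle eqns → linear via eq_j − eq_1; set k_j = A_j·A_j − L_j²
k_1 = 36.0000+36.0000−2.5000 = 69.5000
12.0000·x + 6.0000·y = k_1−k_2 = 93.0000
-12.0000·x + 12.0000·y = k_1−k_3 = -12.0000
solve first two rows → x=5.5000, y=4.5000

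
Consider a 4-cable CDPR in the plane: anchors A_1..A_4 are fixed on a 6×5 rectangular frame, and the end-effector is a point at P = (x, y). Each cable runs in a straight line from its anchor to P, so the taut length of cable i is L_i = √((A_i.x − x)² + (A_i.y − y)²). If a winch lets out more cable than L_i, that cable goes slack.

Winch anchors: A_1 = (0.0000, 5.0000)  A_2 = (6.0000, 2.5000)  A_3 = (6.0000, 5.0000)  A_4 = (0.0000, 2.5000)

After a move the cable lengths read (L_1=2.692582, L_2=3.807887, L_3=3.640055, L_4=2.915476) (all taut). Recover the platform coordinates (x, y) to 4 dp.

expand ‖A_i−P‖²=L_i² and subtract eq 1 (q_i ≔ ‖A_i‖²−L_i²)
q_1 = 0.0000+25.0000−7.2500 = 17.7500
eq1−eq2 → [-12.0000  5.0000]·P = -10.0000
eq1−eq3 → [-12.0000  0.0000]·P = -30.0000
eq1−eq4 → [0.0000  5.0000]·P = 20.0000
2×2 solve → P = (2.5000, 4.0000)
check cable 4: ‖A_4−P‖² = 8.5000 ≈ L_4² = 8.5000 ✓

(2.5000, 4.0000)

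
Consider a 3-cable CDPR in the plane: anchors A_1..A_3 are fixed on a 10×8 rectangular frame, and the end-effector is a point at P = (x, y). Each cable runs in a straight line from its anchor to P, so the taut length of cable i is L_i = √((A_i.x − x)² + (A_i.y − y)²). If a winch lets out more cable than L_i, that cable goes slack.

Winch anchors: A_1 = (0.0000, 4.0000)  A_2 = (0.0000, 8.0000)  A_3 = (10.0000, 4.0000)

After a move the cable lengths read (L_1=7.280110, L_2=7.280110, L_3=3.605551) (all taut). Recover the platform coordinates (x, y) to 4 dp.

(7.0000, 6.0000)

expand ‖A_i−P‖²=L_i² and subtract eq 1 (c_i ≔ ‖A_i‖²−L_i²)
c_1 = 0.0000+16.0000−53.0000 = -37.0000
eq1−eq2 → [0.0000  -8.0000]·P = -48.0000
eq1−eq3 → [-20.0000  0.0000]·P = -140.0000
2×2 solve → P = (7.0000, 6.0000)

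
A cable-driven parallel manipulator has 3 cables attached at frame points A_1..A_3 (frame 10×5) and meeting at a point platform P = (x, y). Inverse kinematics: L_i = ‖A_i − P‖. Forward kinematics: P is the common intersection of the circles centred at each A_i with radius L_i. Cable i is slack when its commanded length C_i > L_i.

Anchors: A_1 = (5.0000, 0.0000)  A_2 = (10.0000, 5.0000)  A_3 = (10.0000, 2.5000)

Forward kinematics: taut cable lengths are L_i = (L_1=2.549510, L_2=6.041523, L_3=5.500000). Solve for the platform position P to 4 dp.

expand ‖A_i−P‖²=L_i² and subtract eq 1 (c_i ≔ ‖A_i‖²−L_i²)
c_1 = 25.0000+0.0000−6.5000 = 18.5000
eq1−eq2 → [-10.0000  -10.0000]·P = -70.0000
eq1−eq3 → [-10.0000  -5.0000]·P = -57.5000
2×2 solve → P = (4.5000, 2.5000)

(4.5000, 2.5000)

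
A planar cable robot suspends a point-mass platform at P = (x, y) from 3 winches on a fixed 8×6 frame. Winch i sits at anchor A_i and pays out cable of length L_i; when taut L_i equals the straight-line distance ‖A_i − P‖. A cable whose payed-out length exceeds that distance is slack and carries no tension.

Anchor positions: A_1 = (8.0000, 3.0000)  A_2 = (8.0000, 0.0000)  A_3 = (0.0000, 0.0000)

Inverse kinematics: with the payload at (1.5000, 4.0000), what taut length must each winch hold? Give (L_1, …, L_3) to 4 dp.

(6.5765, 7.6322, 4.2720)

L_1: Δ = A_1−P = (6.5000, -1.0000) → ‖Δ‖ = √43.2500 = 6.5765
L_2: Δ = A_2−P = (6.5000, -4.0000) → ‖Δ‖ = √58.2500 = 7.6322
L_3: Δ = A_3−P = (-1.5000, -4.0000) → ‖Δ‖ = √18.2500 = 4.2720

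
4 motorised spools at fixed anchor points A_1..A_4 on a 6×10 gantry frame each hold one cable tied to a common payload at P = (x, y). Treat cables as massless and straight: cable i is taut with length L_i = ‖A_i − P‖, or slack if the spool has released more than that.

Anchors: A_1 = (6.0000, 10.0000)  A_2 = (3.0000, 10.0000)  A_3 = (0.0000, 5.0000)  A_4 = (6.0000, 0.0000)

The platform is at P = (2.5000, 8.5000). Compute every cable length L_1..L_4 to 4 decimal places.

L_1 = √((6.0000−2.5000)² + (10.0000−8.5000)²) = 3.8079
L_2 = √((3.0000−2.5000)² + (10.0000−8.5000)²) = 1.5811
L_3 = √((0.0000−2.5000)² + (5.0000−8.5000)²) = 4.3012
L_4 = √((6.0000−2.5000)² + (0.0000−8.5000)²) = 9.1924

(3.8079, 1.5811, 4.3012, 9.1924)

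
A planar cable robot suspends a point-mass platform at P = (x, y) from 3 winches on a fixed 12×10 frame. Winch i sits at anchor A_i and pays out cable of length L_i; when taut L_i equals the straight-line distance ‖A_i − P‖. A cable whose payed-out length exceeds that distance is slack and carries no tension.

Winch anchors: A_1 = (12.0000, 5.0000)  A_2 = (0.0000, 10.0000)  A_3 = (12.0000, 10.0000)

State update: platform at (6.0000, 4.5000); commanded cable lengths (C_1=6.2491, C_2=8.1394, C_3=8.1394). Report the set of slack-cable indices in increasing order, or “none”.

1

i=1: geometric 6.0208 vs commanded 6.2491 ⇒ slack
i=2: geometric 8.1394 vs commanded 8.1394 ⇒ taut
i=3: geometric 8.1394 vs commanded 8.1394 ⇒ taut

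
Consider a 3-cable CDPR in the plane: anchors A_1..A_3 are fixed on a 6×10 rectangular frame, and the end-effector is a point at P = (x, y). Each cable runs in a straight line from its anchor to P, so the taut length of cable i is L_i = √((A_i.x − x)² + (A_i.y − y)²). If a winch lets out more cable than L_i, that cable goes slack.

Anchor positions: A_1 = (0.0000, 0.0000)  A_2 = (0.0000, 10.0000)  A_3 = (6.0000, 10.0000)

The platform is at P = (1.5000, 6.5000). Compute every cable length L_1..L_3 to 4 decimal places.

cable 1: Δx=-1.5000, Δy=-6.5000; L_1 = √(Δx²+Δy²) = 6.6708
cable 2: Δx=-1.5000, Δy=3.5000; L_2 = √(Δx²+Δy²) = 3.8079
cable 3: Δx=4.5000, Δy=3.5000; L_3 = √(Δx²+Δy²) = 5.7009

(6.6708, 3.8079, 5.7009)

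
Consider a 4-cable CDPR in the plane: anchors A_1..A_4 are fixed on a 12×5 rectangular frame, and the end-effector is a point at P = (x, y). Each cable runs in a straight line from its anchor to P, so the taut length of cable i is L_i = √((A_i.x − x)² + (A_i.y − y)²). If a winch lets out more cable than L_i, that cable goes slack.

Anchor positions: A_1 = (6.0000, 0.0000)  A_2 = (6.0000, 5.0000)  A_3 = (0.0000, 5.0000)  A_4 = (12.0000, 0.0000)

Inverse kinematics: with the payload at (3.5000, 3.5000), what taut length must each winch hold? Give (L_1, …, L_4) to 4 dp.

(4.3012, 2.9155, 3.8079, 9.1924)

cable 1: Δx=2.5000, Δy=-3.5000; L_1 = √(Δx²+Δy²) = 4.3012
cable 2: Δx=2.5000, Δy=1.5000; L_2 = √(Δx²+Δy²) = 2.9155
cable 3: Δx=-3.5000, Δy=1.5000; L_3 = √(Δx²+Δy²) = 3.8079
cable 4: Δx=8.5000, Δy=-3.5000; L_4 = √(Δx²+Δy²) = 9.1924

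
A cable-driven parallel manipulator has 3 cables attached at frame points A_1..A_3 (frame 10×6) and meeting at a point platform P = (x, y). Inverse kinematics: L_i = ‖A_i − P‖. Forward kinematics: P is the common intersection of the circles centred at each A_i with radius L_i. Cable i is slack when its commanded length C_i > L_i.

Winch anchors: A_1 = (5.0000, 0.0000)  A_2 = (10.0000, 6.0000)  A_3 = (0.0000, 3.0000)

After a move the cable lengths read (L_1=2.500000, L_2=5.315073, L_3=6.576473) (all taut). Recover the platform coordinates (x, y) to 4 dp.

each cable: (A_i−P)·(A_i−P) = L_i²; let k_i = ‖A_i‖²−L_i²
k_1 = 25.0000+0.0000−6.2500 = 18.7500
row 1: -10.0000x − 12.0000y = -89.0000  (k_2=107.7500)
row 2: 10.0000x − 6.0000y = 53.0000  (k_3=-34.2500)
Cramer on rows 1–2 → x = 6.5000, y = 2.0000

(6.5000, 2.0000)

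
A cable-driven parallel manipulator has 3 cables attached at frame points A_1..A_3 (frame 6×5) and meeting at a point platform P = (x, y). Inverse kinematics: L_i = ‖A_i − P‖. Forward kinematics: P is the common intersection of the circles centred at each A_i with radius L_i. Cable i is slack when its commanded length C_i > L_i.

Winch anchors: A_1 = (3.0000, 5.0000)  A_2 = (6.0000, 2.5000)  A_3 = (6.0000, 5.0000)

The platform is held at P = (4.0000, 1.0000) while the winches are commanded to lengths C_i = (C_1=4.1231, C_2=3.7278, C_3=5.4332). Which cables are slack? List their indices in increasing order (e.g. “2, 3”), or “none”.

2, 3

cable 1: √((-1.0000)²+(4.0000)²)=4.1231, C_1=4.1231: taut
cable 2: √((2.0000)²+(1.5000)²)=2.5000, C_2=3.7278: slack
cable 3: √((2.0000)²+(4.0000)²)=4.4721, C_3=5.4332: slack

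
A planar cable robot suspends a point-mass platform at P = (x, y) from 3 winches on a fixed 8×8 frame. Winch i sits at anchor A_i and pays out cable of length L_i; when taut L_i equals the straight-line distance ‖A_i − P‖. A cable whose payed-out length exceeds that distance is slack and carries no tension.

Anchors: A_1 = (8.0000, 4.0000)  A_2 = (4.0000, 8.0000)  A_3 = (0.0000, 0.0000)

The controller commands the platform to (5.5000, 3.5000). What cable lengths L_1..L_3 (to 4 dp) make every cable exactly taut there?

(2.5495, 4.7434, 6.5192)

cable 1: Δx=2.5000, Δy=0.5000; L_1 = √(Δx²+Δy²) = 2.5495
cable 2: Δx=-1.5000, Δy=4.5000; L_2 = √(Δx²+Δy²) = 4.7434
cable 3: Δx=-5.5000, Δy=-3.5000; L_3 = √(Δx²+Δy²) = 6.5192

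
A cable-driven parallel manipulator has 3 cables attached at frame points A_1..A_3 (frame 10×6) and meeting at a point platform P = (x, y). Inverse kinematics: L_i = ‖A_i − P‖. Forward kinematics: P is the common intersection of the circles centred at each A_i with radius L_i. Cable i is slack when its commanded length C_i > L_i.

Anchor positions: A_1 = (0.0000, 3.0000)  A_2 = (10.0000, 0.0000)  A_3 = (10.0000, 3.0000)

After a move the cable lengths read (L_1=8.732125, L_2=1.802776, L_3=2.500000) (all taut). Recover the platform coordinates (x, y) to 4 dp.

(8.5000, 1.0000)

each cable: (A_i−P)·(A_i−P) = L_i²; let k_i = ‖A_i‖²−L_i²
k_1 = 0.0000+9.0000−76.2500 = -67.2500
row 1: -20.0000x + 6.0000y = -164.0000  (k_2=96.7500)
row 2: -20.0000x + 0.0000y = -170.0000  (k_3=102.7500)
Cramer on rows 1–2 → x = 8.5000, y = 1.0000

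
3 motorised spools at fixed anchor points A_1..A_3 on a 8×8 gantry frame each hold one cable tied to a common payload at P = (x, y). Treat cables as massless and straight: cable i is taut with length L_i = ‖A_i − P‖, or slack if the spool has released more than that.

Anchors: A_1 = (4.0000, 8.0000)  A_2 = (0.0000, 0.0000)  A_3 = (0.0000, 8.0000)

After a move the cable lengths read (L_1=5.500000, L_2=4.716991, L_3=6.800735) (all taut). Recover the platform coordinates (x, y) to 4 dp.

(4.0000, 2.5000)

expand ‖A_i−P‖²=L_i² and subtract eq 1 (c_i ≔ ‖A_i‖²−L_i²)
c_1 = 16.0000+64.0000−30.2500 = 49.7500
eq1−eq2 → [8.0000  16.0000]·P = 72.0000
eq1−eq3 → [8.0000  0.0000]·P = 32.0000
2×2 solve → P = (4.0000, 2.5000)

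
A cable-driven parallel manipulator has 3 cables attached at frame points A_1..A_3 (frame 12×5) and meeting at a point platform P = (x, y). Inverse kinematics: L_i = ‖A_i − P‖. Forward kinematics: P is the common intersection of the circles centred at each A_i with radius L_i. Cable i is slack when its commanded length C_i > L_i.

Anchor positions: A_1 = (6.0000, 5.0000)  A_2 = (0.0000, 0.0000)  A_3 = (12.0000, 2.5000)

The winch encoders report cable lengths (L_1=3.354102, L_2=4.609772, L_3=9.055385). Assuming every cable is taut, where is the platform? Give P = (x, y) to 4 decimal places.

expand ‖A_i−P‖²=L_i² and subtract eq 1 (k_i ≔ ‖A_i‖²−L_i²)
k_1 = 36.0000+25.0000−11.2500 = 49.7500
eq1−eq2 → [12.0000  10.0000]·P = 71.0000
eq1−eq3 → [-12.0000  5.0000]·P = -18.5000
2×2 solve → P = (3.0000, 3.5000)

(3.0000, 3.5000)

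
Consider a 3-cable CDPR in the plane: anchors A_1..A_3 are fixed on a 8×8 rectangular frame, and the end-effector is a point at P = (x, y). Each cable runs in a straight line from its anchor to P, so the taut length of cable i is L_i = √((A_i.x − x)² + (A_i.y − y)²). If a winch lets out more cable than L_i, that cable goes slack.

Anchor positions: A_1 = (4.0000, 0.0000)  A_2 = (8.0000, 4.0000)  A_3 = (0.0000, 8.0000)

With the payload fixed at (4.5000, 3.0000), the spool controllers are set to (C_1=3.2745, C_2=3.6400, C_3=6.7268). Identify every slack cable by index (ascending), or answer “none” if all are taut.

1

i=1: geometric 3.0414 vs commanded 3.2745 ⇒ slack
i=2: geometric 3.6401 vs commanded 3.6400 ⇒ taut
i=3: geometric 6.7268 vs commanded 6.7268 ⇒ taut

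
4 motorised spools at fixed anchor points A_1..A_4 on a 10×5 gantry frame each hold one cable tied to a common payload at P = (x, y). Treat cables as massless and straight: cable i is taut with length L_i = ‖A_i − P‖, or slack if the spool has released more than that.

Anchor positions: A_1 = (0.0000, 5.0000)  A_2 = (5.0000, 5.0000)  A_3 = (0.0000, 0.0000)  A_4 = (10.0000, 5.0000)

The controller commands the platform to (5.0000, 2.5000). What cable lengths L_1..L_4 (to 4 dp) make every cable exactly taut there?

(5.5902, 2.5000, 5.5902, 5.5902)

cable 1: Δx=-5.0000, Δy=2.5000; L_1 = √(Δx²+Δy²) = 5.5902
cable 2: Δx=0.0000, Δy=2.5000; L_2 = √(Δx²+Δy²) = 2.5000
cable 3: Δx=-5.0000, Δy=-2.5000; L_3 = √(Δx²+Δy²) = 5.5902
cable 4: Δx=5.0000, Δy=2.5000; L_4 = √(Δx²+Δy²) = 5.5902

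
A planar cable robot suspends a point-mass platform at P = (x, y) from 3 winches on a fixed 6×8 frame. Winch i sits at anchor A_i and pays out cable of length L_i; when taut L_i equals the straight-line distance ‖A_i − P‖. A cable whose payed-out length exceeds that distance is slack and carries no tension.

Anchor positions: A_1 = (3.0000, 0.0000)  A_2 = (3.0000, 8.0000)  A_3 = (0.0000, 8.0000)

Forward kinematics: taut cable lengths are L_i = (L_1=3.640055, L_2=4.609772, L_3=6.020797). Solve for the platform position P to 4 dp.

each cable: (A_i−P)·(A_i−P) = L_i²; let q_i = ‖A_i‖²−L_i²
q_1 = 9.0000+0.0000−13.2500 = -4.2500
row 1: 0.0000x − 16.0000y = -56.0000  (q_2=51.7500)
row 2: 6.0000x − 16.0000y = -32.0000  (q_3=27.7500)
Cramer on rows 1–2 → x = 4.0000, y = 3.5000

(4.0000, 3.5000)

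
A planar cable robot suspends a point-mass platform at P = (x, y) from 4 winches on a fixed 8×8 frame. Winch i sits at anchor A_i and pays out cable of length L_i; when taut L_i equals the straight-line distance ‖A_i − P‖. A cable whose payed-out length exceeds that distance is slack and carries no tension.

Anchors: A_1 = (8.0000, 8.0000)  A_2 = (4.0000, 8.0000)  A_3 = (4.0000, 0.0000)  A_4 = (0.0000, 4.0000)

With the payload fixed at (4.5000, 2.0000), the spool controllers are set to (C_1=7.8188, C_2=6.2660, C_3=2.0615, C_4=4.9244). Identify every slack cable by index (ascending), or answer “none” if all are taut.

1, 2

cable 1: L_1 = ‖A_1−P‖ = 6.9462;  C_1 = 7.8188 → slack
cable 2: L_2 = ‖A_2−P‖ = 6.0208;  C_2 = 6.2660 → slack
cable 3: L_3 = ‖A_3−P‖ = 2.0616;  C_3 = 2.0615 → taut
cable 4: L_4 = ‖A_4−P‖ = 4.9244;  C_4 = 4.9244 → taut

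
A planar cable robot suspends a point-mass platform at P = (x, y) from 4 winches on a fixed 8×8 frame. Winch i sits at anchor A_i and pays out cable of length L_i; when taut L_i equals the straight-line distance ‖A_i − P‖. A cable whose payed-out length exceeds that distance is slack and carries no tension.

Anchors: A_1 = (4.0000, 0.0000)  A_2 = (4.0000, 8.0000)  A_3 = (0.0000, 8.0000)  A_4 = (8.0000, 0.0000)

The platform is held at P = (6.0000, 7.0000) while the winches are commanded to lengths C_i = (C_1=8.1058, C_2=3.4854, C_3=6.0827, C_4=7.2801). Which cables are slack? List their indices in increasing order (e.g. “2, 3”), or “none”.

1, 2

cable 1: √((-2.0000)²+(-7.0000)²)=7.2801, C_1=8.1058: slack
cable 2: √((-2.0000)²+(1.0000)²)=2.2361, C_2=3.4854: slack
cable 3: √((-6.0000)²+(1.0000)²)=6.0828, C_3=6.0827: taut
cable 4: √((2.0000)²+(-7.0000)²)=7.2801, C_4=7.2801: taut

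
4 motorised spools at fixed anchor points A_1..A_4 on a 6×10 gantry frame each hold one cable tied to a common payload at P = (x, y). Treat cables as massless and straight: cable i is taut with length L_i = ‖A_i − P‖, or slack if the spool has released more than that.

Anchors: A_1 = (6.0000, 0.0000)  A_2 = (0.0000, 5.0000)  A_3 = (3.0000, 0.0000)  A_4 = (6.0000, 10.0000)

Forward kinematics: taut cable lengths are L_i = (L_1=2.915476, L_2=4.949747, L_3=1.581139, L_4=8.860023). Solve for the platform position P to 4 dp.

circle eqns → linear via eq_j − eq_1; set k_j = A_j·A_j − L_j²
k_1 = 36.0000+0.0000−8.5000 = 27.5000
12.0000·x − 10.0000·y = k_1−k_2 = 27.0000
6.0000·x + 0.0000·y = k_1−k_3 = 21.0000
0.0000·x − 20.0000·y = k_1−k_4 = -30.0000
solve first two rows → x=3.5000, y=1.5000
check cable 4: ‖A_4−P‖² = 78.5000 ≈ L_4² = 78.5000 ✓

(3.5000, 1.5000)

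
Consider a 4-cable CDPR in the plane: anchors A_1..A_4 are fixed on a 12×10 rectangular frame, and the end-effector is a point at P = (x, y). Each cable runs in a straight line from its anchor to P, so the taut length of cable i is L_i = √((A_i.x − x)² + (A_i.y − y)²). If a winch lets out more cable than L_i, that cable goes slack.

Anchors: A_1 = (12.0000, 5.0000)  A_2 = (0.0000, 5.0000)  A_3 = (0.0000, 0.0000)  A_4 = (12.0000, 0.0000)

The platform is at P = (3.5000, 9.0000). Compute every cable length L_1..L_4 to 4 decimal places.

L_1: Δ = A_1−P = (8.5000, -4.0000) → ‖Δ‖ = √88.2500 = 9.3941
L_2: Δ = A_2−P = (-3.5000, -4.0000) → ‖Δ‖ = √28.2500 = 5.3151
L_3: Δ = A_3−P = (-3.5000, -9.0000) → ‖Δ‖ = √93.2500 = 9.6566
L_4: Δ = A_4−P = (8.5000, -9.0000) → ‖Δ‖ = √153.2500 = 12.3794

(9.3941, 5.3151, 9.6566, 12.3794)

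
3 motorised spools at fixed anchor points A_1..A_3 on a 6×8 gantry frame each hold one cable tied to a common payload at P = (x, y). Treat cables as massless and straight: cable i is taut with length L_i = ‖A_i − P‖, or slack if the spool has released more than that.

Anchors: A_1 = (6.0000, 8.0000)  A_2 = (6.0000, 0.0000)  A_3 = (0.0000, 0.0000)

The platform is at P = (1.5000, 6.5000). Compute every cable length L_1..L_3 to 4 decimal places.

(4.7434, 7.9057, 6.6708)

L_1: Δ = A_1−P = (4.5000, 1.5000) → ‖Δ‖ = √22.5000 = 4.7434
L_2: Δ = A_2−P = (4.5000, -6.5000) → ‖Δ‖ = √62.5000 = 7.9057
L_3: Δ = A_3−P = (-1.5000, -6.5000) → ‖Δ‖ = √44.5000 = 6.6708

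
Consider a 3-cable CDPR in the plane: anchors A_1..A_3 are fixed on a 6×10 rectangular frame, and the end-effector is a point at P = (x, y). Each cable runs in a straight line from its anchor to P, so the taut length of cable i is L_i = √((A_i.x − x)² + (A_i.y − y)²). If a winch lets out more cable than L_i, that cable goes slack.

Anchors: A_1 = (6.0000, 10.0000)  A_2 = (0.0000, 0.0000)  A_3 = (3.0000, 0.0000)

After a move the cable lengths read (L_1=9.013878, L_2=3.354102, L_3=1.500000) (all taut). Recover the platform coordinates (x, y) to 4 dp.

(3.0000, 1.5000)

each cable: (A_i−P)·(A_i−P) = L_i²; let q_i = ‖A_i‖²−L_i²
q_1 = 36.0000+100.0000−81.2500 = 54.7500
row 1: 12.0000x + 20.0000y = 66.0000  (q_2=-11.2500)
row 2: 6.0000x + 20.0000y = 48.0000  (q_3=6.7500)
Cramer on rows 1–2 → x = 3.0000, y = 1.5000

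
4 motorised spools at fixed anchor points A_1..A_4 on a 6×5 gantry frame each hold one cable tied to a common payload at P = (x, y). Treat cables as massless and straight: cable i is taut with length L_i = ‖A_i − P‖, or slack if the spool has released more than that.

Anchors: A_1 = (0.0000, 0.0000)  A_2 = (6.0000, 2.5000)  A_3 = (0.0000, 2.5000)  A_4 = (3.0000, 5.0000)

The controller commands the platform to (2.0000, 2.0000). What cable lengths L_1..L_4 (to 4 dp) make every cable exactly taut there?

L_1 = √((0.0000−2.0000)² + (0.0000−2.0000)²) = 2.8284
L_2 = √((6.0000−2.0000)² + (2.5000−2.0000)²) = 4.0311
L_3 = √((0.0000−2.0000)² + (2.5000−2.0000)²) = 2.0616
L_4 = √((3.0000−2.0000)² + (5.0000−2.0000)²) = 3.1623

(2.8284, 4.0311, 2.0616, 3.1623)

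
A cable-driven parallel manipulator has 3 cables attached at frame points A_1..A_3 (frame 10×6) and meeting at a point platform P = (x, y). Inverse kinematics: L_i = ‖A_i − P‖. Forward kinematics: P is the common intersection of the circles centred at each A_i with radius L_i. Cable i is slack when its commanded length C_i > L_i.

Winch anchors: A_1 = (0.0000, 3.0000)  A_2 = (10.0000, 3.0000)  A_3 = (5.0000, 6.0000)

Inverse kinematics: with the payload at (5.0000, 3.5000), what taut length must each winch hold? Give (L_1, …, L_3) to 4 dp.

(5.0249, 5.0249, 2.5000)

L_1 = √((0.0000−5.0000)² + (3.0000−3.5000)²) = 5.0249
L_2 = √((10.0000−5.0000)² + (3.0000−3.5000)²) = 5.0249
L_3 = √((5.0000−5.0000)² + (6.0000−3.5000)²) = 2.5000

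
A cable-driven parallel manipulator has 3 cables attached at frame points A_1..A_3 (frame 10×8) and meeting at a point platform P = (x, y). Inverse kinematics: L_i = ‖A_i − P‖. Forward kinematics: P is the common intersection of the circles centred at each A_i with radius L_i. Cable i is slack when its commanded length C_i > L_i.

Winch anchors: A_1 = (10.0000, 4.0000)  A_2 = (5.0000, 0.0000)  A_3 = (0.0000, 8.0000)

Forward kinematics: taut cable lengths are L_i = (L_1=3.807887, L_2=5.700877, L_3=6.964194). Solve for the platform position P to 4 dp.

(6.5000, 5.5000)

circle eqns → linear via eq_j − eq_1; set q_j = A_j·A_j − L_j²
q_1 = 100.0000+16.0000−14.5000 = 101.5000
10.0000·x + 8.0000·y = q_1−q_2 = 109.0000
20.0000·x − 8.0000·y = q_1−q_3 = 86.0000
solve first two rows → x=6.5000, y=5.5000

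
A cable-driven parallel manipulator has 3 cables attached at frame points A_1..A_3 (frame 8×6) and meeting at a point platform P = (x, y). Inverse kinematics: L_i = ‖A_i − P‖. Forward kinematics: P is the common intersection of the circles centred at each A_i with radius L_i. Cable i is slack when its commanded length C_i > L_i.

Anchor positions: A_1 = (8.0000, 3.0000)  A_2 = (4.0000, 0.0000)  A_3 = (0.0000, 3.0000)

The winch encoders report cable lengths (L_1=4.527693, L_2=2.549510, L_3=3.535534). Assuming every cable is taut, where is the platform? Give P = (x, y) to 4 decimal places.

(3.5000, 2.5000)

expand ‖A_i−P‖²=L_i² and subtract eq 1 (c_i ≔ ‖A_i‖²−L_i²)
c_1 = 64.0000+9.0000−20.5000 = 52.5000
eq1−eq2 → [8.0000  6.0000]·P = 43.0000
eq1−eq3 → [16.0000  0.0000]·P = 56.0000
2×2 solve → P = (3.5000, 2.5000)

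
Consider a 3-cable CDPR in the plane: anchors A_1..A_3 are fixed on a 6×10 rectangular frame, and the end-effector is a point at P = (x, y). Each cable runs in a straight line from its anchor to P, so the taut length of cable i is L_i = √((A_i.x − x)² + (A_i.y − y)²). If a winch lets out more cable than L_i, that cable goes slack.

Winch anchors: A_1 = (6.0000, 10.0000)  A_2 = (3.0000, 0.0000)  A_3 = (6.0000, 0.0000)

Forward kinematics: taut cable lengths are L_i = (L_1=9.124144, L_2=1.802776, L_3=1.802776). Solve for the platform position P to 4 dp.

expand ‖A_i−P‖²=L_i² and subtract eq 1 (k_i ≔ ‖A_i‖²−L_i²)
k_1 = 36.0000+100.0000−83.2500 = 52.7500
eq1−eq2 → [6.0000  20.0000]·P = 47.0000
eq1−eq3 → [0.0000  20.0000]·P = 20.0000
2×2 solve → P = (4.5000, 1.0000)

(4.5000, 1.0000)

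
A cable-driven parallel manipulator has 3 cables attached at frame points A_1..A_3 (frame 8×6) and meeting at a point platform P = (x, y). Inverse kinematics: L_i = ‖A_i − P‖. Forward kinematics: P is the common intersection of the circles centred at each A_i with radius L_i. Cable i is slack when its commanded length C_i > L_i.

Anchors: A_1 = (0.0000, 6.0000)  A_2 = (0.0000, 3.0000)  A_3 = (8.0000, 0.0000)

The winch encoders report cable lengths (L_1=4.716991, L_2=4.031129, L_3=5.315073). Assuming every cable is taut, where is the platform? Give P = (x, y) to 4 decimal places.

(4.0000, 3.5000)

circle eqns → linear via eq_j − eq_1; set k_j = A_j·A_j − L_j²
k_1 = 0.0000+36.0000−22.2500 = 13.7500
0.0000·x + 6.0000·y = k_1−k_2 = 21.0000
-16.0000·x + 12.0000·y = k_1−k_3 = -22.0000
solve first two rows → x=4.0000, y=3.5000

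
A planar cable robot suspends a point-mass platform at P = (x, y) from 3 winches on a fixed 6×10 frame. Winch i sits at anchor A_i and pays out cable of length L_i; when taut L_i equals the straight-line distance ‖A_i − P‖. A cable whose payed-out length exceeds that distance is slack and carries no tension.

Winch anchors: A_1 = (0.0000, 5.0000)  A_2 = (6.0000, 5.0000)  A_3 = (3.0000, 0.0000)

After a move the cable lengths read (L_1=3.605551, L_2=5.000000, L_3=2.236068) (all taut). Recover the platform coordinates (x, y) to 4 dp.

expand ‖A_i−P‖²=L_i² and subtract eq 1 (q_i ≔ ‖A_i‖²−L_i²)
q_1 = 0.0000+25.0000−13.0000 = 12.0000
eq1−eq2 → [-12.0000  0.0000]·P = -24.0000
eq1−eq3 → [-6.0000  10.0000]·P = 8.0000
2×2 solve → P = (2.0000, 2.0000)

(2.0000, 2.0000)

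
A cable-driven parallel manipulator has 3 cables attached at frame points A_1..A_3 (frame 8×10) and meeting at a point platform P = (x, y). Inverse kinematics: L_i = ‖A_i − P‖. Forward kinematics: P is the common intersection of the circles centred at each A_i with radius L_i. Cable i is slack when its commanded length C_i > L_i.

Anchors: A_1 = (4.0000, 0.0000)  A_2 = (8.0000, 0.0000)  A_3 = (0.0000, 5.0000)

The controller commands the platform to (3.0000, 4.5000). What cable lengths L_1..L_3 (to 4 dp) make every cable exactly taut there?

L_1: Δ = A_1−P = (1.0000, -4.5000) → ‖Δ‖ = √21.2500 = 4.6098
L_2: Δ = A_2−P = (5.0000, -4.5000) → ‖Δ‖ = √45.2500 = 6.7268
L_3: Δ = A_3−P = (-3.0000, 0.5000) → ‖Δ‖ = √9.2500 = 3.0414

(4.6098, 6.7268, 3.0414)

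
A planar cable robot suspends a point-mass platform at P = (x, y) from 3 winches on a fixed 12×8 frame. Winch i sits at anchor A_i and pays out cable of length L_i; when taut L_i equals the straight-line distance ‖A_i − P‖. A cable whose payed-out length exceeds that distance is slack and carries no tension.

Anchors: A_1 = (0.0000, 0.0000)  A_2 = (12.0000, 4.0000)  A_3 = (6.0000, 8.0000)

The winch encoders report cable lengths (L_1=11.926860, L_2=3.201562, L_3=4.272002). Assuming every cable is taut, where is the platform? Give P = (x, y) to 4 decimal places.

circle eqns → linear via eq_j − eq_1; set c_j = A_j·A_j − L_j²
c_1 = 0.0000+0.0000−142.2500 = -142.2500
-24.0000·x − 8.0000·y = c_1−c_2 = -292.0000
-12.0000·x − 16.0000·y = c_1−c_3 = -224.0000
solve first two rows → x=10.0000, y=6.5000

(10.0000, 6.5000)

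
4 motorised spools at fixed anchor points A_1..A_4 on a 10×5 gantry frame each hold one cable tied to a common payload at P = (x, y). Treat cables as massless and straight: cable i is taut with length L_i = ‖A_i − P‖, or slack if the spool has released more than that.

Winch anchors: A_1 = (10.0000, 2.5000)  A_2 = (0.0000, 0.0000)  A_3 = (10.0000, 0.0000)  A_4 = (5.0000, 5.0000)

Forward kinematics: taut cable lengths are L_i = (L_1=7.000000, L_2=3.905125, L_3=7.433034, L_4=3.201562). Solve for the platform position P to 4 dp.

each cable: (A_i−P)·(A_i−P) = L_i²; let q_i = ‖A_i‖²−L_i²
q_1 = 100.0000+6.2500−49.0000 = 57.2500
row 1: 20.0000x + 5.0000y = 72.5000  (q_2=-15.2500)
row 2: 0.0000x + 5.0000y = 12.5000  (q_3=44.7500)
row 3: 10.0000x − 5.0000y = 17.5000  (q_4=39.7500)
Cramer on rows 1–2 → x = 3.0000, y = 2.5000
check cable 4: ‖A_4−P‖² = 10.2500 ≈ L_4² = 10.2500 ✓

(3.0000, 2.5000)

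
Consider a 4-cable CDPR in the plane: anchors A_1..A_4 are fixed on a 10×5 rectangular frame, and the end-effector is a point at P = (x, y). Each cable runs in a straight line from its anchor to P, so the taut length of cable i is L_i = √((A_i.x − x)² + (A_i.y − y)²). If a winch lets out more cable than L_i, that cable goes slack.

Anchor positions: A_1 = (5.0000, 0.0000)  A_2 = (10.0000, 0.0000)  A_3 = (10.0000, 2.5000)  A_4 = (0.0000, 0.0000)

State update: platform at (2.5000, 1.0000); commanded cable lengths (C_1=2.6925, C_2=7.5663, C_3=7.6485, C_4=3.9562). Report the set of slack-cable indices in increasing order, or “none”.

i=1: geometric 2.6926 vs commanded 2.6925 ⇒ taut
i=2: geometric 7.5664 vs commanded 7.5663 ⇒ taut
i=3: geometric 7.6485 vs commanded 7.6485 ⇒ taut
i=4: geometric 2.6926 vs commanded 3.9562 ⇒ slack

4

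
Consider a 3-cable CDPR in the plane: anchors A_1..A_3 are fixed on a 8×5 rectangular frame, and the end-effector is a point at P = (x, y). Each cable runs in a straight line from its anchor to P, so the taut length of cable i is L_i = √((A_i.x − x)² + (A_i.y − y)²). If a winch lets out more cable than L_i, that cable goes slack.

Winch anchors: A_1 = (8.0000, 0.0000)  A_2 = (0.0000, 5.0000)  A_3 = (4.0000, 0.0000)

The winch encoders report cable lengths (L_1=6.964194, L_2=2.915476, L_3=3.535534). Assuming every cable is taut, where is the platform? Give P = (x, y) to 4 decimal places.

(1.5000, 2.5000)

expand ‖A_i−P‖²=L_i² and subtract eq 1 (q_i ≔ ‖A_i‖²−L_i²)
q_1 = 64.0000+0.0000−48.5000 = 15.5000
eq1−eq2 → [16.0000  -10.0000]·P = -1.0000
eq1−eq3 → [8.0000  0.0000]·P = 12.0000
2×2 solve → P = (1.5000, 2.5000)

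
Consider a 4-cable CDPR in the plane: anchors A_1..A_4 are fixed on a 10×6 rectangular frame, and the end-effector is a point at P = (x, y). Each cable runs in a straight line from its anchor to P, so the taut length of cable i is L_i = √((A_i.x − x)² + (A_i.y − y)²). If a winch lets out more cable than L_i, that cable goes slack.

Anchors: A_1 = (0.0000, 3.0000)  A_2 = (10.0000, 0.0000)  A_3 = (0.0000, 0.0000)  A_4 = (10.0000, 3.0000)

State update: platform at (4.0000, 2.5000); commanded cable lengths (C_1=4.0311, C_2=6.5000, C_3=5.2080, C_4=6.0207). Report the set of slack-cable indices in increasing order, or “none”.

i=1: geometric 4.0311 vs commanded 4.0311 ⇒ taut
i=2: geometric 6.5000 vs commanded 6.5000 ⇒ taut
i=3: geometric 4.7170 vs commanded 5.2080 ⇒ slack
i=4: geometric 6.0208 vs commanded 6.0207 ⇒ taut

3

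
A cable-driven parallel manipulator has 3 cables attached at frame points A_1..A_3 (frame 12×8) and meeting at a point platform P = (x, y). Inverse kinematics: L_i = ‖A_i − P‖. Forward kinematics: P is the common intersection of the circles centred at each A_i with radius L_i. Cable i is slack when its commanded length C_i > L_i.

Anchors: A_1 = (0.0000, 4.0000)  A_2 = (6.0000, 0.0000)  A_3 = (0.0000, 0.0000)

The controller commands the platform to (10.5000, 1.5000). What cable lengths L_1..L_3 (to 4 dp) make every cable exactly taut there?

(10.7935, 4.7434, 10.6066)

L_1 = √((0.0000−10.5000)² + (4.0000−1.5000)²) = 10.7935
L_2 = √((6.0000−10.5000)² + (0.0000−1.5000)²) = 4.7434
L_3 = √((0.0000−10.5000)² + (0.0000−1.5000)²) = 10.6066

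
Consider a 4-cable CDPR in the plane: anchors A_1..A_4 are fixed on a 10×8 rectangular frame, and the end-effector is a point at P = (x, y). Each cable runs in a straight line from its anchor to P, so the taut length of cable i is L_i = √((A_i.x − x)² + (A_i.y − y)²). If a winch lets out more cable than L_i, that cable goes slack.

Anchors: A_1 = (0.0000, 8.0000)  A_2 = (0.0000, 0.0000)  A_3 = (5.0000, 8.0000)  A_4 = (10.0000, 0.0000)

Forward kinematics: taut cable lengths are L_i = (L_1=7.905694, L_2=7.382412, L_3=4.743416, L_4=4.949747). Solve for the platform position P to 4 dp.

expand ‖A_i−P‖²=L_i² and subtract eq 1 (c_i ≔ ‖A_i‖²−L_i²)
c_1 = 0.0000+64.0000−62.5000 = 1.5000
eq1−eq2 → [0.0000  16.0000]·P = 56.0000
eq1−eq3 → [-10.0000  0.0000]·P = -65.0000
eq1−eq4 → [-20.0000  16.0000]·P = -74.0000
2×2 solve → P = (6.5000, 3.5000)
check cable 4: ‖A_4−P‖² = 24.5000 ≈ L_4² = 24.5000 ✓

(6.5000, 3.5000)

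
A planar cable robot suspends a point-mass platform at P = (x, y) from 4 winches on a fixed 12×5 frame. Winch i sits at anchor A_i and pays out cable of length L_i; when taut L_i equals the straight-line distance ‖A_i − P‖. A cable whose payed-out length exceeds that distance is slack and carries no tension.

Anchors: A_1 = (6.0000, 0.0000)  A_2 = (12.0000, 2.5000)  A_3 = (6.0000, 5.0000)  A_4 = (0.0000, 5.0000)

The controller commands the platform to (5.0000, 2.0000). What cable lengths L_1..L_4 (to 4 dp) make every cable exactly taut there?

L_1 = √((6.0000−5.0000)² + (0.0000−2.0000)²) = 2.2361
L_2 = √((12.0000−5.0000)² + (2.5000−2.0000)²) = 7.0178
L_3 = √((6.0000−5.0000)² + (5.0000−2.0000)²) = 3.1623
L_4 = √((0.0000−5.0000)² + (5.0000−2.0000)²) = 5.8310

(2.2361, 7.0178, 3.1623, 5.8310)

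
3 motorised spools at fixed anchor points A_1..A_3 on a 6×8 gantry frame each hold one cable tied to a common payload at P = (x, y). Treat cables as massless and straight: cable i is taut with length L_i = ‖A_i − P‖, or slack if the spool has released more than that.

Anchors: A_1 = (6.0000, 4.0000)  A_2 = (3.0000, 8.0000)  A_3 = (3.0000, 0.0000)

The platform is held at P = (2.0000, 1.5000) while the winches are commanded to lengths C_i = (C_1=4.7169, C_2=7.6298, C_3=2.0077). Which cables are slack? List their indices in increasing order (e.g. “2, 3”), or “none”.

cable 1: √((4.0000)²+(2.5000)²)=4.7170, C_1=4.7169: taut
cable 2: √((1.0000)²+(6.5000)²)=6.5765, C_2=7.6298: slack
cable 3: √((1.0000)²+(-1.5000)²)=1.8028, C_3=2.0077: slack

2, 3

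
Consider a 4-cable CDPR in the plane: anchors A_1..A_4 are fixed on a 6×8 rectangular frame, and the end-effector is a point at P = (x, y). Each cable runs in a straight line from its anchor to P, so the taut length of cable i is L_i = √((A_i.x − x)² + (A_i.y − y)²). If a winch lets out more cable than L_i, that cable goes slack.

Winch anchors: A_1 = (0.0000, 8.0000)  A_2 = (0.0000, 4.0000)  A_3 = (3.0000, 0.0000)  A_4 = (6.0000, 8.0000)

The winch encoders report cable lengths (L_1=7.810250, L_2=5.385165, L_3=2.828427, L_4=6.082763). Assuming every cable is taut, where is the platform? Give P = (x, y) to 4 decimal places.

circle eqns → linear via eq_j − eq_1; set k_j = A_j·A_j − L_j²
k_1 = 0.0000+64.0000−61.0000 = 3.0000
0.0000·x + 8.0000·y = k_1−k_2 = 16.0000
-6.0000·x + 16.0000·y = k_1−k_3 = 2.0000
-12.0000·x + 0.0000·y = k_1−k_4 = -60.0000
solve first two rows → x=5.0000, y=2.0000
check cable 4: ‖A_4−P‖² = 37.0000 ≈ L_4² = 37.0000 ✓

(5.0000, 2.0000)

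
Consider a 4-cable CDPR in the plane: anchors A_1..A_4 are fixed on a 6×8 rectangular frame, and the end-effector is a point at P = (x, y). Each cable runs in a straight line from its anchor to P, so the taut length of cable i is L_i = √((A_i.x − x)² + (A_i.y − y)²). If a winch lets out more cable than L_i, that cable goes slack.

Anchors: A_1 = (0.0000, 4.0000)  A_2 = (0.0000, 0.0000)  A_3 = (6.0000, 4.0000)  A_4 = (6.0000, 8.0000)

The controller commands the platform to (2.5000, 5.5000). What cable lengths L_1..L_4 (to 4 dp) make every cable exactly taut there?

L_1 = √((0.0000−2.5000)² + (4.0000−5.5000)²) = 2.9155
L_2 = √((0.0000−2.5000)² + (0.0000−5.5000)²) = 6.0415
L_3 = √((6.0000−2.5000)² + (4.0000−5.5000)²) = 3.8079
L_4 = √((6.0000−2.5000)² + (8.0000−5.5000)²) = 4.3012

(2.9155, 6.0415, 3.8079, 4.3012)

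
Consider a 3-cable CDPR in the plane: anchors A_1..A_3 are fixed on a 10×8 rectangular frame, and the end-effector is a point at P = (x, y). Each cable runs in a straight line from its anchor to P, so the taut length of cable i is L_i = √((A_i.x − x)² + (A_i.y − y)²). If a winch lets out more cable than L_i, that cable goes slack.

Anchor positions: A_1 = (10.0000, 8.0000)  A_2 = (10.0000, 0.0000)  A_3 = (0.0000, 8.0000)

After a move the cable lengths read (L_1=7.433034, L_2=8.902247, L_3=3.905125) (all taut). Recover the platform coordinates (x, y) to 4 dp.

(3.0000, 5.5000)

each cable: (A_i−P)·(A_i−P) = L_i²; let c_i = ‖A_i‖²−L_i²
c_1 = 100.0000+64.0000−55.2500 = 108.7500
row 1: 0.0000x + 16.0000y = 88.0000  (c_2=20.7500)
row 2: 20.0000x + 0.0000y = 60.0000  (c_3=48.7500)
Cramer on rows 1–2 → x = 3.0000, y = 5.5000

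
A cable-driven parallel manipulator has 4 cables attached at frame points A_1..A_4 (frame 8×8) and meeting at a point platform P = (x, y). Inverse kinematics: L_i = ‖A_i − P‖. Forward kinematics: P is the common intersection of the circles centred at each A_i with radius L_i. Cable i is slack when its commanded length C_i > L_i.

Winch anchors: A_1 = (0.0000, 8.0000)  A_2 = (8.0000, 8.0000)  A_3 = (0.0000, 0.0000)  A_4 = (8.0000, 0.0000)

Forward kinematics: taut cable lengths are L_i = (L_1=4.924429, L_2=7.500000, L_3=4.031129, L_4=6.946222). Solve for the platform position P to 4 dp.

circle eqns → linear via eq_j − eq_1; set k_j = A_j·A_j − L_j²
k_1 = 0.0000+64.0000−24.2500 = 39.7500
-16.0000·x + 0.0000·y = k_1−k_2 = -32.0000
0.0000·x + 16.0000·y = k_1−k_3 = 56.0000
-16.0000·x + 16.0000·y = k_1−k_4 = 24.0000
solve first two rows → x=2.0000, y=3.5000
check cable 4: ‖A_4−P‖² = 48.2500 ≈ L_4² = 48.2500 ✓

(2.0000, 3.5000)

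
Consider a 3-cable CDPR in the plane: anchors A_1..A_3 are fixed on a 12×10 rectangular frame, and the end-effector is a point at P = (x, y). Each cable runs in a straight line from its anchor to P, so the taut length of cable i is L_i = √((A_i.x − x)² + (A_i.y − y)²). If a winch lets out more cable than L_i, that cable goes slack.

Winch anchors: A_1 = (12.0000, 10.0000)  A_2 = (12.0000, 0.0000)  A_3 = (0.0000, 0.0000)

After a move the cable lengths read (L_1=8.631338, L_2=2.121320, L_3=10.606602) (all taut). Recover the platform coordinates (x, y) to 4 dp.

(10.5000, 1.5000)

circle eqns → linear via eq_j − eq_1; set q_j = A_j·A_j − L_j²
q_1 = 144.0000+100.0000−74.5000 = 169.5000
0.0000·x + 20.0000·y = q_1−q_2 = 30.0000
24.0000·x + 20.0000·y = q_1−q_3 = 282.0000
solve first two rows → x=10.5000, y=1.5000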